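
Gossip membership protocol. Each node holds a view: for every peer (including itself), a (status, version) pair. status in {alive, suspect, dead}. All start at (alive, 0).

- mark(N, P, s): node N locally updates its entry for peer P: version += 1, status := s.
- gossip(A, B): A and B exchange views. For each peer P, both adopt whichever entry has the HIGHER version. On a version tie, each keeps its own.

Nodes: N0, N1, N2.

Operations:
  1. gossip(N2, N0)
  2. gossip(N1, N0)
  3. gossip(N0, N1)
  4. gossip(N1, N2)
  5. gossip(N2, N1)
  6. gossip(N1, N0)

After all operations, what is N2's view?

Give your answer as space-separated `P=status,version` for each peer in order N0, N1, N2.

Answer: N0=alive,0 N1=alive,0 N2=alive,0

Derivation:
Op 1: gossip N2<->N0 -> N2.N0=(alive,v0) N2.N1=(alive,v0) N2.N2=(alive,v0) | N0.N0=(alive,v0) N0.N1=(alive,v0) N0.N2=(alive,v0)
Op 2: gossip N1<->N0 -> N1.N0=(alive,v0) N1.N1=(alive,v0) N1.N2=(alive,v0) | N0.N0=(alive,v0) N0.N1=(alive,v0) N0.N2=(alive,v0)
Op 3: gossip N0<->N1 -> N0.N0=(alive,v0) N0.N1=(alive,v0) N0.N2=(alive,v0) | N1.N0=(alive,v0) N1.N1=(alive,v0) N1.N2=(alive,v0)
Op 4: gossip N1<->N2 -> N1.N0=(alive,v0) N1.N1=(alive,v0) N1.N2=(alive,v0) | N2.N0=(alive,v0) N2.N1=(alive,v0) N2.N2=(alive,v0)
Op 5: gossip N2<->N1 -> N2.N0=(alive,v0) N2.N1=(alive,v0) N2.N2=(alive,v0) | N1.N0=(alive,v0) N1.N1=(alive,v0) N1.N2=(alive,v0)
Op 6: gossip N1<->N0 -> N1.N0=(alive,v0) N1.N1=(alive,v0) N1.N2=(alive,v0) | N0.N0=(alive,v0) N0.N1=(alive,v0) N0.N2=(alive,v0)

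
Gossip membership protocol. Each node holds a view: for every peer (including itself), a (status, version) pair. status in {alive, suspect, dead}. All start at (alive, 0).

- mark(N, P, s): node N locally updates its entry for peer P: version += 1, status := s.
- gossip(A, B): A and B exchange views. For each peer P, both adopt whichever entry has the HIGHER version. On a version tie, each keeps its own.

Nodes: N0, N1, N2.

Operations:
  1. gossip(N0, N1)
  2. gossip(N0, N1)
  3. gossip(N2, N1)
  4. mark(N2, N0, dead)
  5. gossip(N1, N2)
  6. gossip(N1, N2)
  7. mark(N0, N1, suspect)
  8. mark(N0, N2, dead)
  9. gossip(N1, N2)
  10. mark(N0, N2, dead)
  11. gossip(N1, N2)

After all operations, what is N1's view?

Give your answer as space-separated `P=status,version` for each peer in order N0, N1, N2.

Answer: N0=dead,1 N1=alive,0 N2=alive,0

Derivation:
Op 1: gossip N0<->N1 -> N0.N0=(alive,v0) N0.N1=(alive,v0) N0.N2=(alive,v0) | N1.N0=(alive,v0) N1.N1=(alive,v0) N1.N2=(alive,v0)
Op 2: gossip N0<->N1 -> N0.N0=(alive,v0) N0.N1=(alive,v0) N0.N2=(alive,v0) | N1.N0=(alive,v0) N1.N1=(alive,v0) N1.N2=(alive,v0)
Op 3: gossip N2<->N1 -> N2.N0=(alive,v0) N2.N1=(alive,v0) N2.N2=(alive,v0) | N1.N0=(alive,v0) N1.N1=(alive,v0) N1.N2=(alive,v0)
Op 4: N2 marks N0=dead -> (dead,v1)
Op 5: gossip N1<->N2 -> N1.N0=(dead,v1) N1.N1=(alive,v0) N1.N2=(alive,v0) | N2.N0=(dead,v1) N2.N1=(alive,v0) N2.N2=(alive,v0)
Op 6: gossip N1<->N2 -> N1.N0=(dead,v1) N1.N1=(alive,v0) N1.N2=(alive,v0) | N2.N0=(dead,v1) N2.N1=(alive,v0) N2.N2=(alive,v0)
Op 7: N0 marks N1=suspect -> (suspect,v1)
Op 8: N0 marks N2=dead -> (dead,v1)
Op 9: gossip N1<->N2 -> N1.N0=(dead,v1) N1.N1=(alive,v0) N1.N2=(alive,v0) | N2.N0=(dead,v1) N2.N1=(alive,v0) N2.N2=(alive,v0)
Op 10: N0 marks N2=dead -> (dead,v2)
Op 11: gossip N1<->N2 -> N1.N0=(dead,v1) N1.N1=(alive,v0) N1.N2=(alive,v0) | N2.N0=(dead,v1) N2.N1=(alive,v0) N2.N2=(alive,v0)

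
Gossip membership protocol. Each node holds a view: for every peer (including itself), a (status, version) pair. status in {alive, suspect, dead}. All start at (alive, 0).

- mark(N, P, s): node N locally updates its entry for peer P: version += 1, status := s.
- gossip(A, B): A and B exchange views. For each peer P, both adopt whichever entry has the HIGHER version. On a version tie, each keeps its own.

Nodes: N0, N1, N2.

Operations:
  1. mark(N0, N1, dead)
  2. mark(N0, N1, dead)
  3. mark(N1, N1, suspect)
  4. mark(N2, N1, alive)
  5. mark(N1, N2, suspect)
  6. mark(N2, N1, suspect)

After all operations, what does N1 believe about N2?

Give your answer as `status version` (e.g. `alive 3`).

Answer: suspect 1

Derivation:
Op 1: N0 marks N1=dead -> (dead,v1)
Op 2: N0 marks N1=dead -> (dead,v2)
Op 3: N1 marks N1=suspect -> (suspect,v1)
Op 4: N2 marks N1=alive -> (alive,v1)
Op 5: N1 marks N2=suspect -> (suspect,v1)
Op 6: N2 marks N1=suspect -> (suspect,v2)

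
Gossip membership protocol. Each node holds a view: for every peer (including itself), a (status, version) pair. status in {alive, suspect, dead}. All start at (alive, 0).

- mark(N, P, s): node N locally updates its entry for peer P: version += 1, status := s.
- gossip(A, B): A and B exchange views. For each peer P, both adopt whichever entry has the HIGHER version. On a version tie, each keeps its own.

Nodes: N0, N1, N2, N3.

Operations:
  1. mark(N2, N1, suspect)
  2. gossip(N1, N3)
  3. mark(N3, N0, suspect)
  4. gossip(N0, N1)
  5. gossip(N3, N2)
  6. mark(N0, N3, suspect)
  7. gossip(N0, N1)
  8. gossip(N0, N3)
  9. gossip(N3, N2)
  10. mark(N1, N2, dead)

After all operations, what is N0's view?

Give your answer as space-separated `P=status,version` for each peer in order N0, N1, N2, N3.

Op 1: N2 marks N1=suspect -> (suspect,v1)
Op 2: gossip N1<->N3 -> N1.N0=(alive,v0) N1.N1=(alive,v0) N1.N2=(alive,v0) N1.N3=(alive,v0) | N3.N0=(alive,v0) N3.N1=(alive,v0) N3.N2=(alive,v0) N3.N3=(alive,v0)
Op 3: N3 marks N0=suspect -> (suspect,v1)
Op 4: gossip N0<->N1 -> N0.N0=(alive,v0) N0.N1=(alive,v0) N0.N2=(alive,v0) N0.N3=(alive,v0) | N1.N0=(alive,v0) N1.N1=(alive,v0) N1.N2=(alive,v0) N1.N3=(alive,v0)
Op 5: gossip N3<->N2 -> N3.N0=(suspect,v1) N3.N1=(suspect,v1) N3.N2=(alive,v0) N3.N3=(alive,v0) | N2.N0=(suspect,v1) N2.N1=(suspect,v1) N2.N2=(alive,v0) N2.N3=(alive,v0)
Op 6: N0 marks N3=suspect -> (suspect,v1)
Op 7: gossip N0<->N1 -> N0.N0=(alive,v0) N0.N1=(alive,v0) N0.N2=(alive,v0) N0.N3=(suspect,v1) | N1.N0=(alive,v0) N1.N1=(alive,v0) N1.N2=(alive,v0) N1.N3=(suspect,v1)
Op 8: gossip N0<->N3 -> N0.N0=(suspect,v1) N0.N1=(suspect,v1) N0.N2=(alive,v0) N0.N3=(suspect,v1) | N3.N0=(suspect,v1) N3.N1=(suspect,v1) N3.N2=(alive,v0) N3.N3=(suspect,v1)
Op 9: gossip N3<->N2 -> N3.N0=(suspect,v1) N3.N1=(suspect,v1) N3.N2=(alive,v0) N3.N3=(suspect,v1) | N2.N0=(suspect,v1) N2.N1=(suspect,v1) N2.N2=(alive,v0) N2.N3=(suspect,v1)
Op 10: N1 marks N2=dead -> (dead,v1)

Answer: N0=suspect,1 N1=suspect,1 N2=alive,0 N3=suspect,1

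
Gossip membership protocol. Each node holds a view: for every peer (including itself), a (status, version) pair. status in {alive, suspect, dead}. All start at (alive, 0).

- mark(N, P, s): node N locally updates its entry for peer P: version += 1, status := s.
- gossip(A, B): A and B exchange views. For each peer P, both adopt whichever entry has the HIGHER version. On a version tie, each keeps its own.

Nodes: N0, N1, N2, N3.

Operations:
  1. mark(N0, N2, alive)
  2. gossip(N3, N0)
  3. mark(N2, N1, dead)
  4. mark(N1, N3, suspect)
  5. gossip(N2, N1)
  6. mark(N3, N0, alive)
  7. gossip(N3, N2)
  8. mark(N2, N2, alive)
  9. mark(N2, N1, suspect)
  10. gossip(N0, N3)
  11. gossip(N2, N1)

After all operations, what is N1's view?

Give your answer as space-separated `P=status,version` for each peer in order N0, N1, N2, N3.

Answer: N0=alive,1 N1=suspect,2 N2=alive,2 N3=suspect,1

Derivation:
Op 1: N0 marks N2=alive -> (alive,v1)
Op 2: gossip N3<->N0 -> N3.N0=(alive,v0) N3.N1=(alive,v0) N3.N2=(alive,v1) N3.N3=(alive,v0) | N0.N0=(alive,v0) N0.N1=(alive,v0) N0.N2=(alive,v1) N0.N3=(alive,v0)
Op 3: N2 marks N1=dead -> (dead,v1)
Op 4: N1 marks N3=suspect -> (suspect,v1)
Op 5: gossip N2<->N1 -> N2.N0=(alive,v0) N2.N1=(dead,v1) N2.N2=(alive,v0) N2.N3=(suspect,v1) | N1.N0=(alive,v0) N1.N1=(dead,v1) N1.N2=(alive,v0) N1.N3=(suspect,v1)
Op 6: N3 marks N0=alive -> (alive,v1)
Op 7: gossip N3<->N2 -> N3.N0=(alive,v1) N3.N1=(dead,v1) N3.N2=(alive,v1) N3.N3=(suspect,v1) | N2.N0=(alive,v1) N2.N1=(dead,v1) N2.N2=(alive,v1) N2.N3=(suspect,v1)
Op 8: N2 marks N2=alive -> (alive,v2)
Op 9: N2 marks N1=suspect -> (suspect,v2)
Op 10: gossip N0<->N3 -> N0.N0=(alive,v1) N0.N1=(dead,v1) N0.N2=(alive,v1) N0.N3=(suspect,v1) | N3.N0=(alive,v1) N3.N1=(dead,v1) N3.N2=(alive,v1) N3.N3=(suspect,v1)
Op 11: gossip N2<->N1 -> N2.N0=(alive,v1) N2.N1=(suspect,v2) N2.N2=(alive,v2) N2.N3=(suspect,v1) | N1.N0=(alive,v1) N1.N1=(suspect,v2) N1.N2=(alive,v2) N1.N3=(suspect,v1)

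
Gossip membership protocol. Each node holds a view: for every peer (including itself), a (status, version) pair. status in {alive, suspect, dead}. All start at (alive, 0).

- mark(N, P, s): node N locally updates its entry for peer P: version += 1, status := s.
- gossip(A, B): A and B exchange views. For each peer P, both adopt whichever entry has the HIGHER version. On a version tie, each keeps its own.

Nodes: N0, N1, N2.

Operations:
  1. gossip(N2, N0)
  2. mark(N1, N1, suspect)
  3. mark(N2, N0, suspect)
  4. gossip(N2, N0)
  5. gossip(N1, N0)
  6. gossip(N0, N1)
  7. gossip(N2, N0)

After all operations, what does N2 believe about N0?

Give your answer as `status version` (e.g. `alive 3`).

Answer: suspect 1

Derivation:
Op 1: gossip N2<->N0 -> N2.N0=(alive,v0) N2.N1=(alive,v0) N2.N2=(alive,v0) | N0.N0=(alive,v0) N0.N1=(alive,v0) N0.N2=(alive,v0)
Op 2: N1 marks N1=suspect -> (suspect,v1)
Op 3: N2 marks N0=suspect -> (suspect,v1)
Op 4: gossip N2<->N0 -> N2.N0=(suspect,v1) N2.N1=(alive,v0) N2.N2=(alive,v0) | N0.N0=(suspect,v1) N0.N1=(alive,v0) N0.N2=(alive,v0)
Op 5: gossip N1<->N0 -> N1.N0=(suspect,v1) N1.N1=(suspect,v1) N1.N2=(alive,v0) | N0.N0=(suspect,v1) N0.N1=(suspect,v1) N0.N2=(alive,v0)
Op 6: gossip N0<->N1 -> N0.N0=(suspect,v1) N0.N1=(suspect,v1) N0.N2=(alive,v0) | N1.N0=(suspect,v1) N1.N1=(suspect,v1) N1.N2=(alive,v0)
Op 7: gossip N2<->N0 -> N2.N0=(suspect,v1) N2.N1=(suspect,v1) N2.N2=(alive,v0) | N0.N0=(suspect,v1) N0.N1=(suspect,v1) N0.N2=(alive,v0)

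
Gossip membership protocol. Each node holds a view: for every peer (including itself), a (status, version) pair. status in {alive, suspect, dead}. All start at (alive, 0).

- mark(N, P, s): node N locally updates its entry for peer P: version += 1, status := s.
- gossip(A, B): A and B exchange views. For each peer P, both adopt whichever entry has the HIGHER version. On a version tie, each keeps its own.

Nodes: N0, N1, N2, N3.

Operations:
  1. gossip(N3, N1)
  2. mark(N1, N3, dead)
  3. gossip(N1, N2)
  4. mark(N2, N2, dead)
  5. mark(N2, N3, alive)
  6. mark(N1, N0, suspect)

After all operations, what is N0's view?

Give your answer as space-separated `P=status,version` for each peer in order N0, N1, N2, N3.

Answer: N0=alive,0 N1=alive,0 N2=alive,0 N3=alive,0

Derivation:
Op 1: gossip N3<->N1 -> N3.N0=(alive,v0) N3.N1=(alive,v0) N3.N2=(alive,v0) N3.N3=(alive,v0) | N1.N0=(alive,v0) N1.N1=(alive,v0) N1.N2=(alive,v0) N1.N3=(alive,v0)
Op 2: N1 marks N3=dead -> (dead,v1)
Op 3: gossip N1<->N2 -> N1.N0=(alive,v0) N1.N1=(alive,v0) N1.N2=(alive,v0) N1.N3=(dead,v1) | N2.N0=(alive,v0) N2.N1=(alive,v0) N2.N2=(alive,v0) N2.N3=(dead,v1)
Op 4: N2 marks N2=dead -> (dead,v1)
Op 5: N2 marks N3=alive -> (alive,v2)
Op 6: N1 marks N0=suspect -> (suspect,v1)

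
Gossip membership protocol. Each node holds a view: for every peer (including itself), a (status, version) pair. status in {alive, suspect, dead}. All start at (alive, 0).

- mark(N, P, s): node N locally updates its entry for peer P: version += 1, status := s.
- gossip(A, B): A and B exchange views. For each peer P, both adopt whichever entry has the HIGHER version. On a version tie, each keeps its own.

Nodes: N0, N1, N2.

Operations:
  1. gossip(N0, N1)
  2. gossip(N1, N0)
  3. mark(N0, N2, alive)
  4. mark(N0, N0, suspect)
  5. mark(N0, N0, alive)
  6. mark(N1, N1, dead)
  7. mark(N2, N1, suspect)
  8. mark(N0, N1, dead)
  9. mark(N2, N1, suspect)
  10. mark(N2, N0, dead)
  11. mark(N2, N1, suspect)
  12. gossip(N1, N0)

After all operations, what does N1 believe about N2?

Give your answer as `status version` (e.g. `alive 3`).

Op 1: gossip N0<->N1 -> N0.N0=(alive,v0) N0.N1=(alive,v0) N0.N2=(alive,v0) | N1.N0=(alive,v0) N1.N1=(alive,v0) N1.N2=(alive,v0)
Op 2: gossip N1<->N0 -> N1.N0=(alive,v0) N1.N1=(alive,v0) N1.N2=(alive,v0) | N0.N0=(alive,v0) N0.N1=(alive,v0) N0.N2=(alive,v0)
Op 3: N0 marks N2=alive -> (alive,v1)
Op 4: N0 marks N0=suspect -> (suspect,v1)
Op 5: N0 marks N0=alive -> (alive,v2)
Op 6: N1 marks N1=dead -> (dead,v1)
Op 7: N2 marks N1=suspect -> (suspect,v1)
Op 8: N0 marks N1=dead -> (dead,v1)
Op 9: N2 marks N1=suspect -> (suspect,v2)
Op 10: N2 marks N0=dead -> (dead,v1)
Op 11: N2 marks N1=suspect -> (suspect,v3)
Op 12: gossip N1<->N0 -> N1.N0=(alive,v2) N1.N1=(dead,v1) N1.N2=(alive,v1) | N0.N0=(alive,v2) N0.N1=(dead,v1) N0.N2=(alive,v1)

Answer: alive 1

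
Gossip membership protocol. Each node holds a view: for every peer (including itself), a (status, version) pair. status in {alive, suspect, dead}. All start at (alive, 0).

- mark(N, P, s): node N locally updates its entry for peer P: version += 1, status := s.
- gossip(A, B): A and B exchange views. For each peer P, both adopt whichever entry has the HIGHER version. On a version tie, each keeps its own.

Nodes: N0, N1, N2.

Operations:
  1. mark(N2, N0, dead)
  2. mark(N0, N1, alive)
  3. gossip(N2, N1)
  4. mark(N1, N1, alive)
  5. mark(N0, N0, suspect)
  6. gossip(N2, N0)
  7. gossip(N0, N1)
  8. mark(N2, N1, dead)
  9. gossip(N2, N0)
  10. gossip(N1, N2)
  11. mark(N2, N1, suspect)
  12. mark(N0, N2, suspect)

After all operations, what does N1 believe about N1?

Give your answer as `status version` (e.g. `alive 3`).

Answer: dead 2

Derivation:
Op 1: N2 marks N0=dead -> (dead,v1)
Op 2: N0 marks N1=alive -> (alive,v1)
Op 3: gossip N2<->N1 -> N2.N0=(dead,v1) N2.N1=(alive,v0) N2.N2=(alive,v0) | N1.N0=(dead,v1) N1.N1=(alive,v0) N1.N2=(alive,v0)
Op 4: N1 marks N1=alive -> (alive,v1)
Op 5: N0 marks N0=suspect -> (suspect,v1)
Op 6: gossip N2<->N0 -> N2.N0=(dead,v1) N2.N1=(alive,v1) N2.N2=(alive,v0) | N0.N0=(suspect,v1) N0.N1=(alive,v1) N0.N2=(alive,v0)
Op 7: gossip N0<->N1 -> N0.N0=(suspect,v1) N0.N1=(alive,v1) N0.N2=(alive,v0) | N1.N0=(dead,v1) N1.N1=(alive,v1) N1.N2=(alive,v0)
Op 8: N2 marks N1=dead -> (dead,v2)
Op 9: gossip N2<->N0 -> N2.N0=(dead,v1) N2.N1=(dead,v2) N2.N2=(alive,v0) | N0.N0=(suspect,v1) N0.N1=(dead,v2) N0.N2=(alive,v0)
Op 10: gossip N1<->N2 -> N1.N0=(dead,v1) N1.N1=(dead,v2) N1.N2=(alive,v0) | N2.N0=(dead,v1) N2.N1=(dead,v2) N2.N2=(alive,v0)
Op 11: N2 marks N1=suspect -> (suspect,v3)
Op 12: N0 marks N2=suspect -> (suspect,v1)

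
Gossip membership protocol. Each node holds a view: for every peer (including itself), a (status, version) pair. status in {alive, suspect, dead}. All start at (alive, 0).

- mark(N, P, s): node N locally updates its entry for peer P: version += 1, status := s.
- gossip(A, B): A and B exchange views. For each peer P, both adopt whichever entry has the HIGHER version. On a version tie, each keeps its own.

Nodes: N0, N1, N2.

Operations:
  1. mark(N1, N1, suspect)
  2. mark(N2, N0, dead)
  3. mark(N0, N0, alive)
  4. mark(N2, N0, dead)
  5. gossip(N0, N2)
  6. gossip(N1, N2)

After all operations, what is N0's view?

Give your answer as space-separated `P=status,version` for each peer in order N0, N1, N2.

Op 1: N1 marks N1=suspect -> (suspect,v1)
Op 2: N2 marks N0=dead -> (dead,v1)
Op 3: N0 marks N0=alive -> (alive,v1)
Op 4: N2 marks N0=dead -> (dead,v2)
Op 5: gossip N0<->N2 -> N0.N0=(dead,v2) N0.N1=(alive,v0) N0.N2=(alive,v0) | N2.N0=(dead,v2) N2.N1=(alive,v0) N2.N2=(alive,v0)
Op 6: gossip N1<->N2 -> N1.N0=(dead,v2) N1.N1=(suspect,v1) N1.N2=(alive,v0) | N2.N0=(dead,v2) N2.N1=(suspect,v1) N2.N2=(alive,v0)

Answer: N0=dead,2 N1=alive,0 N2=alive,0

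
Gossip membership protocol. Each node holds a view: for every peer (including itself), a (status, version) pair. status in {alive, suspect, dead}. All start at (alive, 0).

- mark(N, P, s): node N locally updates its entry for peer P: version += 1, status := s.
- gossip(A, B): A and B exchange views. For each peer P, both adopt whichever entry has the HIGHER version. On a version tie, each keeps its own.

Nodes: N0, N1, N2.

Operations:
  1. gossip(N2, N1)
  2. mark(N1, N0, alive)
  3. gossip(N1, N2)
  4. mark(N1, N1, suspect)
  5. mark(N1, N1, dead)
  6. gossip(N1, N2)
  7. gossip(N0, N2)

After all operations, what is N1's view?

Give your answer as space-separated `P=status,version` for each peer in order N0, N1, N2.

Answer: N0=alive,1 N1=dead,2 N2=alive,0

Derivation:
Op 1: gossip N2<->N1 -> N2.N0=(alive,v0) N2.N1=(alive,v0) N2.N2=(alive,v0) | N1.N0=(alive,v0) N1.N1=(alive,v0) N1.N2=(alive,v0)
Op 2: N1 marks N0=alive -> (alive,v1)
Op 3: gossip N1<->N2 -> N1.N0=(alive,v1) N1.N1=(alive,v0) N1.N2=(alive,v0) | N2.N0=(alive,v1) N2.N1=(alive,v0) N2.N2=(alive,v0)
Op 4: N1 marks N1=suspect -> (suspect,v1)
Op 5: N1 marks N1=dead -> (dead,v2)
Op 6: gossip N1<->N2 -> N1.N0=(alive,v1) N1.N1=(dead,v2) N1.N2=(alive,v0) | N2.N0=(alive,v1) N2.N1=(dead,v2) N2.N2=(alive,v0)
Op 7: gossip N0<->N2 -> N0.N0=(alive,v1) N0.N1=(dead,v2) N0.N2=(alive,v0) | N2.N0=(alive,v1) N2.N1=(dead,v2) N2.N2=(alive,v0)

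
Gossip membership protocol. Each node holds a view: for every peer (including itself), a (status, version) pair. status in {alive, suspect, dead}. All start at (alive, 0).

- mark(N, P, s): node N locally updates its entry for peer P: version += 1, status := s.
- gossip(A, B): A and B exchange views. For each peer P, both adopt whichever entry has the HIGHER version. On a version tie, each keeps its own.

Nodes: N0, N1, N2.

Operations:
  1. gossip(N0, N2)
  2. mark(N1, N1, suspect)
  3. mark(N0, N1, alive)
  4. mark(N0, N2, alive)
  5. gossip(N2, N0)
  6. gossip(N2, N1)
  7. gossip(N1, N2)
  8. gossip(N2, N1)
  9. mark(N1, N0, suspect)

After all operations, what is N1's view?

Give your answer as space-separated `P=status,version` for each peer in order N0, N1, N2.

Op 1: gossip N0<->N2 -> N0.N0=(alive,v0) N0.N1=(alive,v0) N0.N2=(alive,v0) | N2.N0=(alive,v0) N2.N1=(alive,v0) N2.N2=(alive,v0)
Op 2: N1 marks N1=suspect -> (suspect,v1)
Op 3: N0 marks N1=alive -> (alive,v1)
Op 4: N0 marks N2=alive -> (alive,v1)
Op 5: gossip N2<->N0 -> N2.N0=(alive,v0) N2.N1=(alive,v1) N2.N2=(alive,v1) | N0.N0=(alive,v0) N0.N1=(alive,v1) N0.N2=(alive,v1)
Op 6: gossip N2<->N1 -> N2.N0=(alive,v0) N2.N1=(alive,v1) N2.N2=(alive,v1) | N1.N0=(alive,v0) N1.N1=(suspect,v1) N1.N2=(alive,v1)
Op 7: gossip N1<->N2 -> N1.N0=(alive,v0) N1.N1=(suspect,v1) N1.N2=(alive,v1) | N2.N0=(alive,v0) N2.N1=(alive,v1) N2.N2=(alive,v1)
Op 8: gossip N2<->N1 -> N2.N0=(alive,v0) N2.N1=(alive,v1) N2.N2=(alive,v1) | N1.N0=(alive,v0) N1.N1=(suspect,v1) N1.N2=(alive,v1)
Op 9: N1 marks N0=suspect -> (suspect,v1)

Answer: N0=suspect,1 N1=suspect,1 N2=alive,1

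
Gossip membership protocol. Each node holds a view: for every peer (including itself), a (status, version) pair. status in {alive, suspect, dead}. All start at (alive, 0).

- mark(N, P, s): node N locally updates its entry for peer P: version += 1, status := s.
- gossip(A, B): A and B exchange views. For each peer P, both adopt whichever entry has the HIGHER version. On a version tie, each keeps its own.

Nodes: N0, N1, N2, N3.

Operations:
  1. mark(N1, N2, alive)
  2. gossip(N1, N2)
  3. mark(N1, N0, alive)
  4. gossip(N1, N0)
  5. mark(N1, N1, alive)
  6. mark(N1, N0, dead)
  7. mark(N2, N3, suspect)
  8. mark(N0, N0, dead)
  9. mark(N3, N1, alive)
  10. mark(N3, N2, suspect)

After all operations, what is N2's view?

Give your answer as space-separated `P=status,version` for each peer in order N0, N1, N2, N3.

Op 1: N1 marks N2=alive -> (alive,v1)
Op 2: gossip N1<->N2 -> N1.N0=(alive,v0) N1.N1=(alive,v0) N1.N2=(alive,v1) N1.N3=(alive,v0) | N2.N0=(alive,v0) N2.N1=(alive,v0) N2.N2=(alive,v1) N2.N3=(alive,v0)
Op 3: N1 marks N0=alive -> (alive,v1)
Op 4: gossip N1<->N0 -> N1.N0=(alive,v1) N1.N1=(alive,v0) N1.N2=(alive,v1) N1.N3=(alive,v0) | N0.N0=(alive,v1) N0.N1=(alive,v0) N0.N2=(alive,v1) N0.N3=(alive,v0)
Op 5: N1 marks N1=alive -> (alive,v1)
Op 6: N1 marks N0=dead -> (dead,v2)
Op 7: N2 marks N3=suspect -> (suspect,v1)
Op 8: N0 marks N0=dead -> (dead,v2)
Op 9: N3 marks N1=alive -> (alive,v1)
Op 10: N3 marks N2=suspect -> (suspect,v1)

Answer: N0=alive,0 N1=alive,0 N2=alive,1 N3=suspect,1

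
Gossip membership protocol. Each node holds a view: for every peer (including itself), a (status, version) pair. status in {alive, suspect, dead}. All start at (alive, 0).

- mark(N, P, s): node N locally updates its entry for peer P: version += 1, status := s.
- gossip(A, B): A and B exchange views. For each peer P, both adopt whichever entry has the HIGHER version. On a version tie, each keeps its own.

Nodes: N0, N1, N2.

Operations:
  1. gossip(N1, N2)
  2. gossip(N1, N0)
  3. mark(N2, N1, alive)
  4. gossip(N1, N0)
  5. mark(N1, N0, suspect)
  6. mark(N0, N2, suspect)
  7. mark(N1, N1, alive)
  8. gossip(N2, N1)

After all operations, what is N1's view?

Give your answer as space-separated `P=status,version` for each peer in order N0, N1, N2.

Op 1: gossip N1<->N2 -> N1.N0=(alive,v0) N1.N1=(alive,v0) N1.N2=(alive,v0) | N2.N0=(alive,v0) N2.N1=(alive,v0) N2.N2=(alive,v0)
Op 2: gossip N1<->N0 -> N1.N0=(alive,v0) N1.N1=(alive,v0) N1.N2=(alive,v0) | N0.N0=(alive,v0) N0.N1=(alive,v0) N0.N2=(alive,v0)
Op 3: N2 marks N1=alive -> (alive,v1)
Op 4: gossip N1<->N0 -> N1.N0=(alive,v0) N1.N1=(alive,v0) N1.N2=(alive,v0) | N0.N0=(alive,v0) N0.N1=(alive,v0) N0.N2=(alive,v0)
Op 5: N1 marks N0=suspect -> (suspect,v1)
Op 6: N0 marks N2=suspect -> (suspect,v1)
Op 7: N1 marks N1=alive -> (alive,v1)
Op 8: gossip N2<->N1 -> N2.N0=(suspect,v1) N2.N1=(alive,v1) N2.N2=(alive,v0) | N1.N0=(suspect,v1) N1.N1=(alive,v1) N1.N2=(alive,v0)

Answer: N0=suspect,1 N1=alive,1 N2=alive,0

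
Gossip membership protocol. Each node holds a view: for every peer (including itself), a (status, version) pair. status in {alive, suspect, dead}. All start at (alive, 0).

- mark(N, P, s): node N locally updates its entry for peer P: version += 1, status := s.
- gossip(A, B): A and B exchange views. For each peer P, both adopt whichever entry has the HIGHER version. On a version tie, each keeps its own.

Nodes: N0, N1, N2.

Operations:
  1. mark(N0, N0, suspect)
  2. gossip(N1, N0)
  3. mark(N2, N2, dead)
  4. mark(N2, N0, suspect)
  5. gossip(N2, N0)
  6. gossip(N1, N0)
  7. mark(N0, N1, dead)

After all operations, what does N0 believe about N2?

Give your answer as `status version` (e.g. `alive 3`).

Answer: dead 1

Derivation:
Op 1: N0 marks N0=suspect -> (suspect,v1)
Op 2: gossip N1<->N0 -> N1.N0=(suspect,v1) N1.N1=(alive,v0) N1.N2=(alive,v0) | N0.N0=(suspect,v1) N0.N1=(alive,v0) N0.N2=(alive,v0)
Op 3: N2 marks N2=dead -> (dead,v1)
Op 4: N2 marks N0=suspect -> (suspect,v1)
Op 5: gossip N2<->N0 -> N2.N0=(suspect,v1) N2.N1=(alive,v0) N2.N2=(dead,v1) | N0.N0=(suspect,v1) N0.N1=(alive,v0) N0.N2=(dead,v1)
Op 6: gossip N1<->N0 -> N1.N0=(suspect,v1) N1.N1=(alive,v0) N1.N2=(dead,v1) | N0.N0=(suspect,v1) N0.N1=(alive,v0) N0.N2=(dead,v1)
Op 7: N0 marks N1=dead -> (dead,v1)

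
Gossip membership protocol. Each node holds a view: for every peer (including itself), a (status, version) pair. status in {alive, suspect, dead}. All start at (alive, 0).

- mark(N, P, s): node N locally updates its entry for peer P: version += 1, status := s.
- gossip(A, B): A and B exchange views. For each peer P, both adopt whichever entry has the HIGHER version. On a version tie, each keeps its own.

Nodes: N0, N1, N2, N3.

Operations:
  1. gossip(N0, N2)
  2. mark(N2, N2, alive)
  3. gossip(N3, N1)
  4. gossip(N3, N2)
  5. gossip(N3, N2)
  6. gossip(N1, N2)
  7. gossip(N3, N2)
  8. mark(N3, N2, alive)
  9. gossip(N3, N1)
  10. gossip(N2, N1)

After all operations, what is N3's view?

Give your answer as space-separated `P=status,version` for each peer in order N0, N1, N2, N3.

Answer: N0=alive,0 N1=alive,0 N2=alive,2 N3=alive,0

Derivation:
Op 1: gossip N0<->N2 -> N0.N0=(alive,v0) N0.N1=(alive,v0) N0.N2=(alive,v0) N0.N3=(alive,v0) | N2.N0=(alive,v0) N2.N1=(alive,v0) N2.N2=(alive,v0) N2.N3=(alive,v0)
Op 2: N2 marks N2=alive -> (alive,v1)
Op 3: gossip N3<->N1 -> N3.N0=(alive,v0) N3.N1=(alive,v0) N3.N2=(alive,v0) N3.N3=(alive,v0) | N1.N0=(alive,v0) N1.N1=(alive,v0) N1.N2=(alive,v0) N1.N3=(alive,v0)
Op 4: gossip N3<->N2 -> N3.N0=(alive,v0) N3.N1=(alive,v0) N3.N2=(alive,v1) N3.N3=(alive,v0) | N2.N0=(alive,v0) N2.N1=(alive,v0) N2.N2=(alive,v1) N2.N3=(alive,v0)
Op 5: gossip N3<->N2 -> N3.N0=(alive,v0) N3.N1=(alive,v0) N3.N2=(alive,v1) N3.N3=(alive,v0) | N2.N0=(alive,v0) N2.N1=(alive,v0) N2.N2=(alive,v1) N2.N3=(alive,v0)
Op 6: gossip N1<->N2 -> N1.N0=(alive,v0) N1.N1=(alive,v0) N1.N2=(alive,v1) N1.N3=(alive,v0) | N2.N0=(alive,v0) N2.N1=(alive,v0) N2.N2=(alive,v1) N2.N3=(alive,v0)
Op 7: gossip N3<->N2 -> N3.N0=(alive,v0) N3.N1=(alive,v0) N3.N2=(alive,v1) N3.N3=(alive,v0) | N2.N0=(alive,v0) N2.N1=(alive,v0) N2.N2=(alive,v1) N2.N3=(alive,v0)
Op 8: N3 marks N2=alive -> (alive,v2)
Op 9: gossip N3<->N1 -> N3.N0=(alive,v0) N3.N1=(alive,v0) N3.N2=(alive,v2) N3.N3=(alive,v0) | N1.N0=(alive,v0) N1.N1=(alive,v0) N1.N2=(alive,v2) N1.N3=(alive,v0)
Op 10: gossip N2<->N1 -> N2.N0=(alive,v0) N2.N1=(alive,v0) N2.N2=(alive,v2) N2.N3=(alive,v0) | N1.N0=(alive,v0) N1.N1=(alive,v0) N1.N2=(alive,v2) N1.N3=(alive,v0)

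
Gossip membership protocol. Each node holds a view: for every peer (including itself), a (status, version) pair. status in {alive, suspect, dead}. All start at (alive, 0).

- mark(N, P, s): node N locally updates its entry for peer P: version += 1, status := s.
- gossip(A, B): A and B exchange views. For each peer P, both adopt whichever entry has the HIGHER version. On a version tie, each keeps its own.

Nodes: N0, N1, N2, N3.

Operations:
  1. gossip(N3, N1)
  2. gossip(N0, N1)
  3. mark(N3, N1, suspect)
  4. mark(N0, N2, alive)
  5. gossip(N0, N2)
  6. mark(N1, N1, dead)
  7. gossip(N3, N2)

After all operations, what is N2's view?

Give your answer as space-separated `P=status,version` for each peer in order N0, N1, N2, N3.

Op 1: gossip N3<->N1 -> N3.N0=(alive,v0) N3.N1=(alive,v0) N3.N2=(alive,v0) N3.N3=(alive,v0) | N1.N0=(alive,v0) N1.N1=(alive,v0) N1.N2=(alive,v0) N1.N3=(alive,v0)
Op 2: gossip N0<->N1 -> N0.N0=(alive,v0) N0.N1=(alive,v0) N0.N2=(alive,v0) N0.N3=(alive,v0) | N1.N0=(alive,v0) N1.N1=(alive,v0) N1.N2=(alive,v0) N1.N3=(alive,v0)
Op 3: N3 marks N1=suspect -> (suspect,v1)
Op 4: N0 marks N2=alive -> (alive,v1)
Op 5: gossip N0<->N2 -> N0.N0=(alive,v0) N0.N1=(alive,v0) N0.N2=(alive,v1) N0.N3=(alive,v0) | N2.N0=(alive,v0) N2.N1=(alive,v0) N2.N2=(alive,v1) N2.N3=(alive,v0)
Op 6: N1 marks N1=dead -> (dead,v1)
Op 7: gossip N3<->N2 -> N3.N0=(alive,v0) N3.N1=(suspect,v1) N3.N2=(alive,v1) N3.N3=(alive,v0) | N2.N0=(alive,v0) N2.N1=(suspect,v1) N2.N2=(alive,v1) N2.N3=(alive,v0)

Answer: N0=alive,0 N1=suspect,1 N2=alive,1 N3=alive,0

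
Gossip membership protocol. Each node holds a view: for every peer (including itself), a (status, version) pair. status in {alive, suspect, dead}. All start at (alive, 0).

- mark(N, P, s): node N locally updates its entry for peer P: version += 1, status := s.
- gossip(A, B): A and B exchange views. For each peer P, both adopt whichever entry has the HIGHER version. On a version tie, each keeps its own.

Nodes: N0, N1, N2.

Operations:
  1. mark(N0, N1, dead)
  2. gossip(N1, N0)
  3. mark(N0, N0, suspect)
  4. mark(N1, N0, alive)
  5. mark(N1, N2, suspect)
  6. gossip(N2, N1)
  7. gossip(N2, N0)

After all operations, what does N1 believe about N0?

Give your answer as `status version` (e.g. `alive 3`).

Op 1: N0 marks N1=dead -> (dead,v1)
Op 2: gossip N1<->N0 -> N1.N0=(alive,v0) N1.N1=(dead,v1) N1.N2=(alive,v0) | N0.N0=(alive,v0) N0.N1=(dead,v1) N0.N2=(alive,v0)
Op 3: N0 marks N0=suspect -> (suspect,v1)
Op 4: N1 marks N0=alive -> (alive,v1)
Op 5: N1 marks N2=suspect -> (suspect,v1)
Op 6: gossip N2<->N1 -> N2.N0=(alive,v1) N2.N1=(dead,v1) N2.N2=(suspect,v1) | N1.N0=(alive,v1) N1.N1=(dead,v1) N1.N2=(suspect,v1)
Op 7: gossip N2<->N0 -> N2.N0=(alive,v1) N2.N1=(dead,v1) N2.N2=(suspect,v1) | N0.N0=(suspect,v1) N0.N1=(dead,v1) N0.N2=(suspect,v1)

Answer: alive 1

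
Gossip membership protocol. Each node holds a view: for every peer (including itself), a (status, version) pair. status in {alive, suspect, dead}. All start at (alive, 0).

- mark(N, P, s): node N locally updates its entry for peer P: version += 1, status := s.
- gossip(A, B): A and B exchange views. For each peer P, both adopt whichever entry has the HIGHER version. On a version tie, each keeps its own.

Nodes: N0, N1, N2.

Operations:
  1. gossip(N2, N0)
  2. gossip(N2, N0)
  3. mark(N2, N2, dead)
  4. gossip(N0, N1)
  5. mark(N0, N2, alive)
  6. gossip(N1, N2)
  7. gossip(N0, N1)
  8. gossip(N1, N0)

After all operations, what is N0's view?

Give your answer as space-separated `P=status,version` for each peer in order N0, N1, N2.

Op 1: gossip N2<->N0 -> N2.N0=(alive,v0) N2.N1=(alive,v0) N2.N2=(alive,v0) | N0.N0=(alive,v0) N0.N1=(alive,v0) N0.N2=(alive,v0)
Op 2: gossip N2<->N0 -> N2.N0=(alive,v0) N2.N1=(alive,v0) N2.N2=(alive,v0) | N0.N0=(alive,v0) N0.N1=(alive,v0) N0.N2=(alive,v0)
Op 3: N2 marks N2=dead -> (dead,v1)
Op 4: gossip N0<->N1 -> N0.N0=(alive,v0) N0.N1=(alive,v0) N0.N2=(alive,v0) | N1.N0=(alive,v0) N1.N1=(alive,v0) N1.N2=(alive,v0)
Op 5: N0 marks N2=alive -> (alive,v1)
Op 6: gossip N1<->N2 -> N1.N0=(alive,v0) N1.N1=(alive,v0) N1.N2=(dead,v1) | N2.N0=(alive,v0) N2.N1=(alive,v0) N2.N2=(dead,v1)
Op 7: gossip N0<->N1 -> N0.N0=(alive,v0) N0.N1=(alive,v0) N0.N2=(alive,v1) | N1.N0=(alive,v0) N1.N1=(alive,v0) N1.N2=(dead,v1)
Op 8: gossip N1<->N0 -> N1.N0=(alive,v0) N1.N1=(alive,v0) N1.N2=(dead,v1) | N0.N0=(alive,v0) N0.N1=(alive,v0) N0.N2=(alive,v1)

Answer: N0=alive,0 N1=alive,0 N2=alive,1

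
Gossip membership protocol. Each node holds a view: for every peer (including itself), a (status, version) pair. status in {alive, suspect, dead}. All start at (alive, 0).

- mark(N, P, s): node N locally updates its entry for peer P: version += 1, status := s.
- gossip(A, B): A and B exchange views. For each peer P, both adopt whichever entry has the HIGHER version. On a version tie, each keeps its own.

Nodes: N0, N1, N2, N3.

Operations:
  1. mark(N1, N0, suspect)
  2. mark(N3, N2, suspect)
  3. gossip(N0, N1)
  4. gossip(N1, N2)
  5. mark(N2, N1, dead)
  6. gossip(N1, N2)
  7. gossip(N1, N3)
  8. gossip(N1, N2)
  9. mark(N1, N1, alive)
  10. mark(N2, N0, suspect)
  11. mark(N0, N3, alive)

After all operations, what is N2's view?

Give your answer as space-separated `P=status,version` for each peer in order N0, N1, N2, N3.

Op 1: N1 marks N0=suspect -> (suspect,v1)
Op 2: N3 marks N2=suspect -> (suspect,v1)
Op 3: gossip N0<->N1 -> N0.N0=(suspect,v1) N0.N1=(alive,v0) N0.N2=(alive,v0) N0.N3=(alive,v0) | N1.N0=(suspect,v1) N1.N1=(alive,v0) N1.N2=(alive,v0) N1.N3=(alive,v0)
Op 4: gossip N1<->N2 -> N1.N0=(suspect,v1) N1.N1=(alive,v0) N1.N2=(alive,v0) N1.N3=(alive,v0) | N2.N0=(suspect,v1) N2.N1=(alive,v0) N2.N2=(alive,v0) N2.N3=(alive,v0)
Op 5: N2 marks N1=dead -> (dead,v1)
Op 6: gossip N1<->N2 -> N1.N0=(suspect,v1) N1.N1=(dead,v1) N1.N2=(alive,v0) N1.N3=(alive,v0) | N2.N0=(suspect,v1) N2.N1=(dead,v1) N2.N2=(alive,v0) N2.N3=(alive,v0)
Op 7: gossip N1<->N3 -> N1.N0=(suspect,v1) N1.N1=(dead,v1) N1.N2=(suspect,v1) N1.N3=(alive,v0) | N3.N0=(suspect,v1) N3.N1=(dead,v1) N3.N2=(suspect,v1) N3.N3=(alive,v0)
Op 8: gossip N1<->N2 -> N1.N0=(suspect,v1) N1.N1=(dead,v1) N1.N2=(suspect,v1) N1.N3=(alive,v0) | N2.N0=(suspect,v1) N2.N1=(dead,v1) N2.N2=(suspect,v1) N2.N3=(alive,v0)
Op 9: N1 marks N1=alive -> (alive,v2)
Op 10: N2 marks N0=suspect -> (suspect,v2)
Op 11: N0 marks N3=alive -> (alive,v1)

Answer: N0=suspect,2 N1=dead,1 N2=suspect,1 N3=alive,0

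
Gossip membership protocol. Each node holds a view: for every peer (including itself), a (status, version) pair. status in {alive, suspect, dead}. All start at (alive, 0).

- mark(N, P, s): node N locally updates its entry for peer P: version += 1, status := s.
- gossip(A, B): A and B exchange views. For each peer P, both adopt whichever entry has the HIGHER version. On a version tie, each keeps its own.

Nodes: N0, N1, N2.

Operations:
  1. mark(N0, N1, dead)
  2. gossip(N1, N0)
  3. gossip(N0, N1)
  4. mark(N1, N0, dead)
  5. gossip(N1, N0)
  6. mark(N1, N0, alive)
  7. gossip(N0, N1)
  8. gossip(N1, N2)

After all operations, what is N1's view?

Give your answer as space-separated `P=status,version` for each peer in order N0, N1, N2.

Op 1: N0 marks N1=dead -> (dead,v1)
Op 2: gossip N1<->N0 -> N1.N0=(alive,v0) N1.N1=(dead,v1) N1.N2=(alive,v0) | N0.N0=(alive,v0) N0.N1=(dead,v1) N0.N2=(alive,v0)
Op 3: gossip N0<->N1 -> N0.N0=(alive,v0) N0.N1=(dead,v1) N0.N2=(alive,v0) | N1.N0=(alive,v0) N1.N1=(dead,v1) N1.N2=(alive,v0)
Op 4: N1 marks N0=dead -> (dead,v1)
Op 5: gossip N1<->N0 -> N1.N0=(dead,v1) N1.N1=(dead,v1) N1.N2=(alive,v0) | N0.N0=(dead,v1) N0.N1=(dead,v1) N0.N2=(alive,v0)
Op 6: N1 marks N0=alive -> (alive,v2)
Op 7: gossip N0<->N1 -> N0.N0=(alive,v2) N0.N1=(dead,v1) N0.N2=(alive,v0) | N1.N0=(alive,v2) N1.N1=(dead,v1) N1.N2=(alive,v0)
Op 8: gossip N1<->N2 -> N1.N0=(alive,v2) N1.N1=(dead,v1) N1.N2=(alive,v0) | N2.N0=(alive,v2) N2.N1=(dead,v1) N2.N2=(alive,v0)

Answer: N0=alive,2 N1=dead,1 N2=alive,0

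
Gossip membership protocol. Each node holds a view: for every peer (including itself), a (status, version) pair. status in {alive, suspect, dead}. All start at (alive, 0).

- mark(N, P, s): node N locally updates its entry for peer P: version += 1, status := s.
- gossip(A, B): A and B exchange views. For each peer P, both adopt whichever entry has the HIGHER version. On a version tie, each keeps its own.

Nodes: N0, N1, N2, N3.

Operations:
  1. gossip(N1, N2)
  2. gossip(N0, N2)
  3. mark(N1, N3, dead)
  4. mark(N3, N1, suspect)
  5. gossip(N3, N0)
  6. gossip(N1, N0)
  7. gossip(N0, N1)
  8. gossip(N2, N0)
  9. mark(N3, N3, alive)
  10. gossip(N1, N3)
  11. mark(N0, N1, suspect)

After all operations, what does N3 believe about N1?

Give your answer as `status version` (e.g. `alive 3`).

Op 1: gossip N1<->N2 -> N1.N0=(alive,v0) N1.N1=(alive,v0) N1.N2=(alive,v0) N1.N3=(alive,v0) | N2.N0=(alive,v0) N2.N1=(alive,v0) N2.N2=(alive,v0) N2.N3=(alive,v0)
Op 2: gossip N0<->N2 -> N0.N0=(alive,v0) N0.N1=(alive,v0) N0.N2=(alive,v0) N0.N3=(alive,v0) | N2.N0=(alive,v0) N2.N1=(alive,v0) N2.N2=(alive,v0) N2.N3=(alive,v0)
Op 3: N1 marks N3=dead -> (dead,v1)
Op 4: N3 marks N1=suspect -> (suspect,v1)
Op 5: gossip N3<->N0 -> N3.N0=(alive,v0) N3.N1=(suspect,v1) N3.N2=(alive,v0) N3.N3=(alive,v0) | N0.N0=(alive,v0) N0.N1=(suspect,v1) N0.N2=(alive,v0) N0.N3=(alive,v0)
Op 6: gossip N1<->N0 -> N1.N0=(alive,v0) N1.N1=(suspect,v1) N1.N2=(alive,v0) N1.N3=(dead,v1) | N0.N0=(alive,v0) N0.N1=(suspect,v1) N0.N2=(alive,v0) N0.N3=(dead,v1)
Op 7: gossip N0<->N1 -> N0.N0=(alive,v0) N0.N1=(suspect,v1) N0.N2=(alive,v0) N0.N3=(dead,v1) | N1.N0=(alive,v0) N1.N1=(suspect,v1) N1.N2=(alive,v0) N1.N3=(dead,v1)
Op 8: gossip N2<->N0 -> N2.N0=(alive,v0) N2.N1=(suspect,v1) N2.N2=(alive,v0) N2.N3=(dead,v1) | N0.N0=(alive,v0) N0.N1=(suspect,v1) N0.N2=(alive,v0) N0.N3=(dead,v1)
Op 9: N3 marks N3=alive -> (alive,v1)
Op 10: gossip N1<->N3 -> N1.N0=(alive,v0) N1.N1=(suspect,v1) N1.N2=(alive,v0) N1.N3=(dead,v1) | N3.N0=(alive,v0) N3.N1=(suspect,v1) N3.N2=(alive,v0) N3.N3=(alive,v1)
Op 11: N0 marks N1=suspect -> (suspect,v2)

Answer: suspect 1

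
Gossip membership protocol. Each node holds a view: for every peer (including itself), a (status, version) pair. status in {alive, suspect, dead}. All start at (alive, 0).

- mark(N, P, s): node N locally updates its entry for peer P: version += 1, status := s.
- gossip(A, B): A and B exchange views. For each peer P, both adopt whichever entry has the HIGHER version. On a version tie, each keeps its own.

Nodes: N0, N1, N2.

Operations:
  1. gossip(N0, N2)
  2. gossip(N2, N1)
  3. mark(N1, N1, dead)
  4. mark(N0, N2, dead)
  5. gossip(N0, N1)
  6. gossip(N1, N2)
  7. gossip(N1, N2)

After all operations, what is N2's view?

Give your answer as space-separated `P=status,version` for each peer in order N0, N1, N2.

Answer: N0=alive,0 N1=dead,1 N2=dead,1

Derivation:
Op 1: gossip N0<->N2 -> N0.N0=(alive,v0) N0.N1=(alive,v0) N0.N2=(alive,v0) | N2.N0=(alive,v0) N2.N1=(alive,v0) N2.N2=(alive,v0)
Op 2: gossip N2<->N1 -> N2.N0=(alive,v0) N2.N1=(alive,v0) N2.N2=(alive,v0) | N1.N0=(alive,v0) N1.N1=(alive,v0) N1.N2=(alive,v0)
Op 3: N1 marks N1=dead -> (dead,v1)
Op 4: N0 marks N2=dead -> (dead,v1)
Op 5: gossip N0<->N1 -> N0.N0=(alive,v0) N0.N1=(dead,v1) N0.N2=(dead,v1) | N1.N0=(alive,v0) N1.N1=(dead,v1) N1.N2=(dead,v1)
Op 6: gossip N1<->N2 -> N1.N0=(alive,v0) N1.N1=(dead,v1) N1.N2=(dead,v1) | N2.N0=(alive,v0) N2.N1=(dead,v1) N2.N2=(dead,v1)
Op 7: gossip N1<->N2 -> N1.N0=(alive,v0) N1.N1=(dead,v1) N1.N2=(dead,v1) | N2.N0=(alive,v0) N2.N1=(dead,v1) N2.N2=(dead,v1)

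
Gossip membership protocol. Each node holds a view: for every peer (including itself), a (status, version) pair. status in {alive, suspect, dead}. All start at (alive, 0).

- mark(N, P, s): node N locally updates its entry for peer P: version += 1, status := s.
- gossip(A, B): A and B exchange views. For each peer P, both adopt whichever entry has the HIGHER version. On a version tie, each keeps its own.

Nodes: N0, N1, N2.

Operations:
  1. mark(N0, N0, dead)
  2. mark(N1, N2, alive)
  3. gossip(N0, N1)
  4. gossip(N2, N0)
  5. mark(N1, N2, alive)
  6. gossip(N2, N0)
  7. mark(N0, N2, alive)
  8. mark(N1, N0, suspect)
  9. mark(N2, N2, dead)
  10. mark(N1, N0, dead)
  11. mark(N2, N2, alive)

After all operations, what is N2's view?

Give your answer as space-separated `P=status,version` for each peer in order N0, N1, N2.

Answer: N0=dead,1 N1=alive,0 N2=alive,3

Derivation:
Op 1: N0 marks N0=dead -> (dead,v1)
Op 2: N1 marks N2=alive -> (alive,v1)
Op 3: gossip N0<->N1 -> N0.N0=(dead,v1) N0.N1=(alive,v0) N0.N2=(alive,v1) | N1.N0=(dead,v1) N1.N1=(alive,v0) N1.N2=(alive,v1)
Op 4: gossip N2<->N0 -> N2.N0=(dead,v1) N2.N1=(alive,v0) N2.N2=(alive,v1) | N0.N0=(dead,v1) N0.N1=(alive,v0) N0.N2=(alive,v1)
Op 5: N1 marks N2=alive -> (alive,v2)
Op 6: gossip N2<->N0 -> N2.N0=(dead,v1) N2.N1=(alive,v0) N2.N2=(alive,v1) | N0.N0=(dead,v1) N0.N1=(alive,v0) N0.N2=(alive,v1)
Op 7: N0 marks N2=alive -> (alive,v2)
Op 8: N1 marks N0=suspect -> (suspect,v2)
Op 9: N2 marks N2=dead -> (dead,v2)
Op 10: N1 marks N0=dead -> (dead,v3)
Op 11: N2 marks N2=alive -> (alive,v3)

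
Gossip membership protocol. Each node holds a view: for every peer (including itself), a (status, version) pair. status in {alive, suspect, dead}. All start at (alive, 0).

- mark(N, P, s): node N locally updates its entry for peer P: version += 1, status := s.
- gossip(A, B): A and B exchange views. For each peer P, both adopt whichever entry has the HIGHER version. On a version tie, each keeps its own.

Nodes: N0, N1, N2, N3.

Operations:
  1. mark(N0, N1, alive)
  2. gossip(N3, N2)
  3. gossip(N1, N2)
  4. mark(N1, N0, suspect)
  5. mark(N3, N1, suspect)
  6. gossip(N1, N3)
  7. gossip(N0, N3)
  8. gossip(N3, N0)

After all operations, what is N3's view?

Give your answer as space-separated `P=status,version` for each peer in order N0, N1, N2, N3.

Op 1: N0 marks N1=alive -> (alive,v1)
Op 2: gossip N3<->N2 -> N3.N0=(alive,v0) N3.N1=(alive,v0) N3.N2=(alive,v0) N3.N3=(alive,v0) | N2.N0=(alive,v0) N2.N1=(alive,v0) N2.N2=(alive,v0) N2.N3=(alive,v0)
Op 3: gossip N1<->N2 -> N1.N0=(alive,v0) N1.N1=(alive,v0) N1.N2=(alive,v0) N1.N3=(alive,v0) | N2.N0=(alive,v0) N2.N1=(alive,v0) N2.N2=(alive,v0) N2.N3=(alive,v0)
Op 4: N1 marks N0=suspect -> (suspect,v1)
Op 5: N3 marks N1=suspect -> (suspect,v1)
Op 6: gossip N1<->N3 -> N1.N0=(suspect,v1) N1.N1=(suspect,v1) N1.N2=(alive,v0) N1.N3=(alive,v0) | N3.N0=(suspect,v1) N3.N1=(suspect,v1) N3.N2=(alive,v0) N3.N3=(alive,v0)
Op 7: gossip N0<->N3 -> N0.N0=(suspect,v1) N0.N1=(alive,v1) N0.N2=(alive,v0) N0.N3=(alive,v0) | N3.N0=(suspect,v1) N3.N1=(suspect,v1) N3.N2=(alive,v0) N3.N3=(alive,v0)
Op 8: gossip N3<->N0 -> N3.N0=(suspect,v1) N3.N1=(suspect,v1) N3.N2=(alive,v0) N3.N3=(alive,v0) | N0.N0=(suspect,v1) N0.N1=(alive,v1) N0.N2=(alive,v0) N0.N3=(alive,v0)

Answer: N0=suspect,1 N1=suspect,1 N2=alive,0 N3=alive,0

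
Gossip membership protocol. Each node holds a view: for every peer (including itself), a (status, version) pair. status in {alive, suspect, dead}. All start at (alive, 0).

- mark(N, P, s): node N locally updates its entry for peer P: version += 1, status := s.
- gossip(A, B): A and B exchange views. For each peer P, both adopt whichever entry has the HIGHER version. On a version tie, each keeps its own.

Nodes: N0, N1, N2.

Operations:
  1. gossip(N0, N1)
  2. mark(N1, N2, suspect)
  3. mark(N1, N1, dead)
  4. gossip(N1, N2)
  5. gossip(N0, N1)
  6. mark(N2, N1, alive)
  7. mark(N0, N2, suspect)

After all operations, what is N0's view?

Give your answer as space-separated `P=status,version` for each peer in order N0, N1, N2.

Answer: N0=alive,0 N1=dead,1 N2=suspect,2

Derivation:
Op 1: gossip N0<->N1 -> N0.N0=(alive,v0) N0.N1=(alive,v0) N0.N2=(alive,v0) | N1.N0=(alive,v0) N1.N1=(alive,v0) N1.N2=(alive,v0)
Op 2: N1 marks N2=suspect -> (suspect,v1)
Op 3: N1 marks N1=dead -> (dead,v1)
Op 4: gossip N1<->N2 -> N1.N0=(alive,v0) N1.N1=(dead,v1) N1.N2=(suspect,v1) | N2.N0=(alive,v0) N2.N1=(dead,v1) N2.N2=(suspect,v1)
Op 5: gossip N0<->N1 -> N0.N0=(alive,v0) N0.N1=(dead,v1) N0.N2=(suspect,v1) | N1.N0=(alive,v0) N1.N1=(dead,v1) N1.N2=(suspect,v1)
Op 6: N2 marks N1=alive -> (alive,v2)
Op 7: N0 marks N2=suspect -> (suspect,v2)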